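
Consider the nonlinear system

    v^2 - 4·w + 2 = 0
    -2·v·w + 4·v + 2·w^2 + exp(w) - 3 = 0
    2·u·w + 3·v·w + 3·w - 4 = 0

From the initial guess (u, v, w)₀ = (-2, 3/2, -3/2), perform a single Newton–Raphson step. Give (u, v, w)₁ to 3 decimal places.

(-17.470, 26.102, 19.514)

At (-2, 3/2, -3/2): F = (10.250, 12.22313, -9.250).
Jacobian J = [[0, 2·v, -4], [0, -2·w + 4, -2·v + 4·w + exp(w)], [2·w, 3·w, 2·u + 3·v + 3]].
At the point, J = [[0.000, 3.000, -4.000], [0.000, 7.000, -8.77687], [-3.000, -4.500, 3.500]] (det J = -5.00817).
Solving J·Δ = −F gives Δ = (-15.470, 24.602, 21.014).
Then the next iterate is (u, v, w)₁ = (-17.470, 26.102, 19.514).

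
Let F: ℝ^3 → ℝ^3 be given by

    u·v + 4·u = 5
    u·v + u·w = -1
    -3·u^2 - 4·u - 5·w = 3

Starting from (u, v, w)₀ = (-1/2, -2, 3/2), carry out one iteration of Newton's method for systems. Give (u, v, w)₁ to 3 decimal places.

At (-1/2, -2, 3/2): F = (-6.000, 1.250, -9.250).
Jacobian J = [[v + 4, u, 0], [v + w, u, u], [-6·u - 4, 0, -5]].
At the point, J = [[2.000, -0.500, 0.000], [-0.500, -0.500, -0.500], [-1.000, 0.000, -5.000]] (det J = 6.000).
Solving J·Δ = −F gives Δ = (3.406, 1.625, -2.531).
Then the next iterate is (u, v, w)₁ = (2.906, -0.375, -1.031).

(2.906, -0.375, -1.031)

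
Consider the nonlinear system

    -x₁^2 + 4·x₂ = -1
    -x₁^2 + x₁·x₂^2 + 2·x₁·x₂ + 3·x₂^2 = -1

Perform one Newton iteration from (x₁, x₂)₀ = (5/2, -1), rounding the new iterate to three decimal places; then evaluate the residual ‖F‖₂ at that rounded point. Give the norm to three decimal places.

1.962

At (5/2, -1): F = (-9.250, -4.750).
Jacobian J = [[-2·x₁, 4], [-2·x₁ + x₂^2 + 2·x₂, 2·x₁·x₂ + 2·x₁ + 6·x₂]].
At the point, J = [[-5.000, 4.000], [-6.000, -6.000]] (det J = 54.000).
Solving J·Δ = −F gives Δ = (-1.380, 0.588).
Then the next iterate is (x₁, x₂)₁ = (1.120, -0.412).
Re-evaluating at (1.120, -0.412): F = (-1.90240, -0.47793), so ‖F‖₂ = 1.962.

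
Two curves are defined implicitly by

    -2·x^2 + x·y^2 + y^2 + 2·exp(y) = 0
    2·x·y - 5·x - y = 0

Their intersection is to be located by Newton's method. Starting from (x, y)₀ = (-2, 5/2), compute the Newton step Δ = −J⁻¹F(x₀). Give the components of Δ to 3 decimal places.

(-0.030, -0.500)

At (-2, 5/2): F = (10.11499, -2.500).
Jacobian J = [[-4·x + y^2, 2·x·y + 2·y + 2·exp(y)], [2·y - 5, 2·x - 1]].
At the point, J = [[14.250, 19.36499], [0.000, -5.000]] (det J = -71.250).
Solving J·Δ = −F gives Δ = (-0.030, -0.500).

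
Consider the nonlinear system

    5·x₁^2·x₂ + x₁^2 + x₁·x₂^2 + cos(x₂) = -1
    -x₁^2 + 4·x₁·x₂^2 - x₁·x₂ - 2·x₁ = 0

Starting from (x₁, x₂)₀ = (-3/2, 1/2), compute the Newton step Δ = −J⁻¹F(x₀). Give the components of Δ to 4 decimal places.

(1.3098, 0.4366)

At (-3/2, 1/2): F = (9.377583, 0.0000).
Jacobian J = [[10·x₁·x₂ + 2·x₁ + x₂^2, 5·x₁^2 + 2·x₁·x₂ - sin(x₂)], [-2·x₁ + 4·x₂^2 - x₂ - 2, 8·x₁·x₂ - x₁]].
At the point, J = [[-10.2500, 9.270574], [1.5000, -4.5000]] (det J = 32.219138).
Solving J·Δ = −F gives Δ = (1.3098, 0.4366).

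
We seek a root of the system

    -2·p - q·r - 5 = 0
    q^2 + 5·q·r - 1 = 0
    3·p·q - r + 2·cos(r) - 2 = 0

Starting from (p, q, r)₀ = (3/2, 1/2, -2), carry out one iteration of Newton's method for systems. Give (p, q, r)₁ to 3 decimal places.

(-2.538, 0.870, 1.633)

At (3/2, 1/2, -2): F = (-7.000, -5.750, 1.41771).
Jacobian J = [[-2, -r, -q], [0, 2·q + 5·r, 5·q], [3·q, 3·p, -2·sin(r) - 1]].
At the point, J = [[-2.000, 2.000, -0.500], [0.000, -9.000, 2.500], [1.500, 4.500, 0.81859]] (det J = 37.98471).
Solving J·Δ = −F gives Δ = (-4.038, 0.370, 3.633).
Then the next iterate is (p, q, r)₁ = (-2.538, 0.870, 1.633).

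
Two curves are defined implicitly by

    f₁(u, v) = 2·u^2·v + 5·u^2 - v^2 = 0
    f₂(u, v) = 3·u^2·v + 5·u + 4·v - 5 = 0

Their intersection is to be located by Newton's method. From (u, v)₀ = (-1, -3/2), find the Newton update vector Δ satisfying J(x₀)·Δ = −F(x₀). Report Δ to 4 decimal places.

At (-1, -3/2): F = (-0.2500, -20.5000).
Jacobian J = [[4·u·v + 10·u, 2·u^2 - 2·v], [6·u·v + 5, 3·u^2 + 4]].
At the point, J = [[-4.0000, 5.0000], [14.0000, 7.0000]] (det J = -98.0000).
Solving J·Δ = −F gives Δ = (1.0281, 0.8724).

(1.0281, 0.8724)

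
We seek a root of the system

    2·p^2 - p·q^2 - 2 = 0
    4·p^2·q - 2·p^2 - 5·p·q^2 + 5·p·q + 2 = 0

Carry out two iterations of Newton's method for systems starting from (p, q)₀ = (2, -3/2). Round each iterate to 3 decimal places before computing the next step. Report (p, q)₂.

At (2, -3/2): F = (1.500, -67.500).
Jacobian J = [[4·p - q^2, -2·p·q], [8·p·q - 4·p - 5·q^2 + 5·q, 4·p^2 - 10·p·q + 5·p]].
At the point, J = [[5.750, 6.000], [-50.750, 56.000]] (det J = 626.500).
Solving J·Δ = −F gives Δ = (-0.781, 0.498).
Then the next iterate is (p, q)₁ = (1.219, -1.002).
Round to (1.219, -1.002) and repeat: F = (-0.25196, -19.15425), J = [[3.87200, 2.44288], [-24.67752, 24.25322]].
Δ = (-0.264, 0.521), so (p, q)₂ = (0.955, -0.481).

(0.955, -0.481)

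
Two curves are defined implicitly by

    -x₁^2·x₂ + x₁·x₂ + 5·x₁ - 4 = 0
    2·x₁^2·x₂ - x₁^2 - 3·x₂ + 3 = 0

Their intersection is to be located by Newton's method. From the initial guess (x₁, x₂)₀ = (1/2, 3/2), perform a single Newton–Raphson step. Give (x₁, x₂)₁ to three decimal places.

At (1/2, 3/2): F = (-1.125, -1.000).
Jacobian J = [[-2·x₁·x₂ + x₂ + 5, -x₁^2 + x₁], [4·x₁·x₂ - 2·x₁, 2·x₁^2 - 3]].
At the point, J = [[5.000, 0.250], [2.000, -2.500]] (det J = -13.000).
Solving J·Δ = −F gives Δ = (0.236, -0.212).
Then the next iterate is (x₁, x₂)₁ = (0.736, 1.288).

(0.736, 1.288)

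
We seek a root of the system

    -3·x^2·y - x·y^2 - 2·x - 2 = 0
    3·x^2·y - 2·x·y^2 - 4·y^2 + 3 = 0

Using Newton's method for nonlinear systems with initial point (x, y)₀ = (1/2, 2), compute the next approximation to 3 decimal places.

At (1/2, 2): F = (-6.500, -15.500).
Jacobian J = [[-6·x·y - y^2 - 2, -3·x^2 - 2·x·y], [6·x·y - 2·y^2, 3·x^2 - 4·x·y - 8·y]].
At the point, J = [[-12.000, -2.750], [-2.000, -19.250]] (det J = 225.500).
Solving J·Δ = −F gives Δ = (-0.366, -0.767).
Then the next iterate is (x, y)₁ = (0.134, 1.233).

(0.134, 1.233)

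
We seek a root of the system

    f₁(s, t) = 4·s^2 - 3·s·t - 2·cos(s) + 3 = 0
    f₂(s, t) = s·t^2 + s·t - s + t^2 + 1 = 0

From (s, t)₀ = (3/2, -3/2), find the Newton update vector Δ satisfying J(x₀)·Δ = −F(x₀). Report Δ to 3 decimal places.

(-0.881, 0.516)

At (3/2, -3/2): F = (18.60853, 2.875).
Jacobian J = [[8·s - 3·t + 2·sin(s), -3·s], [t^2 + t - 1, 2·s·t + s + 2·t]].
At the point, J = [[18.49499, -4.500], [-0.250, -6.000]] (det J = -112.09494).
Solving J·Δ = −F gives Δ = (-0.881, 0.516).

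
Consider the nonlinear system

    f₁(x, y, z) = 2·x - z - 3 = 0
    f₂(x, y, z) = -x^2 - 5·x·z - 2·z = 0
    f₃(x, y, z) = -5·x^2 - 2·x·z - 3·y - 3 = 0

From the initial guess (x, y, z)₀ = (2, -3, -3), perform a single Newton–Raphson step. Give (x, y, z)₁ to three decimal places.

(0.769, 0.026, -1.462)

At (2, -3, -3): F = (4.000, 32.000, -2.000).
Jacobian J = [[2, 0, -1], [-2·x - 5·z, 0, -5·x - 2], [-10·x - 2·z, -3, -2·x]].
At the point, J = [[2.000, 0.000, -1.000], [11.000, 0.000, -12.000], [-14.000, -3.000, -4.000]] (det J = -39.000).
Solving J·Δ = −F gives Δ = (-1.231, 3.026, 1.538).
Then the next iterate is (x, y, z)₁ = (0.769, 0.026, -1.462).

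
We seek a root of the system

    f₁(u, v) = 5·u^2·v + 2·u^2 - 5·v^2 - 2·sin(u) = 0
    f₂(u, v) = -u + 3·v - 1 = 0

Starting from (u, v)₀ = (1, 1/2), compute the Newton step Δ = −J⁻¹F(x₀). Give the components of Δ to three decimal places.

At (1, 1/2): F = (1.56706, -0.500).
Jacobian J = [[10·u·v + 4·u - 2·cos(u), 5·u^2 - 10·v], [-1, 3]].
At the point, J = [[7.91940, 0.000], [-1.000, 3.000]] (det J = 23.75819).
Solving J·Δ = −F gives Δ = (-0.198, 0.101).

(-0.198, 0.101)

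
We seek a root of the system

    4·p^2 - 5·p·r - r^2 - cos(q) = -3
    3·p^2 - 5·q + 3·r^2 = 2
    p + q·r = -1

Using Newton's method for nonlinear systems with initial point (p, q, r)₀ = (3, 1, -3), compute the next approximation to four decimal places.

At (3, 1, -3): F = (74.459698, 47.0000, 1.0000).
Jacobian J = [[8·p - 5·r, sin(q), -5·p - 2·r], [6·p, -5, 6·r], [1, r, q]].
At the point, J = [[39.0000, 0.841471, -9.0000], [18.0000, -5.0000, -18.0000], [1.0000, -3.0000, 1.0000]] (det J = -1890.292955).
Solving J·Δ = −F gives Δ = (-1.7055, 0.0611, 0.8887).
Then the next iterate is (p, q, r)₁ = (1.2945, 1.0611, -2.1113).

(1.2945, 1.0611, -2.1113)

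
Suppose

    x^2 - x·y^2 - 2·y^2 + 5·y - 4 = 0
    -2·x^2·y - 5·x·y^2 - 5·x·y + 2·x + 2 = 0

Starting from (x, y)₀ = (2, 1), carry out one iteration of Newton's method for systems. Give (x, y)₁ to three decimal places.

At (2, 1): F = (1.000, -22.000).
Jacobian J = [[2·x - y^2, -2·x·y - 4·y + 5], [-4·x·y - 5·y^2 - 5·y + 2, -2·x^2 - 10·x·y - 5·x]].
At the point, J = [[3.000, -3.000], [-16.000, -38.000]] (det J = -162.000).
Solving J·Δ = −F gives Δ = (-0.642, -0.309).
Then the next iterate is (x, y)₁ = (1.358, 0.691).

(1.358, 0.691)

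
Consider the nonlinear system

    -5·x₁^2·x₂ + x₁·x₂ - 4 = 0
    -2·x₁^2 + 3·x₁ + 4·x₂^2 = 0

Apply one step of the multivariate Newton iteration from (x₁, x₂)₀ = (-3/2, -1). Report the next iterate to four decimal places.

At (-3/2, -1): F = (8.7500, -5.0000).
Jacobian J = [[-10·x₁·x₂ + x₂, -5·x₁^2 + x₁], [-4·x₁ + 3, 8·x₂]].
At the point, J = [[-16.0000, -12.7500], [9.0000, -8.0000]] (det J = 242.7500).
Solving J·Δ = −F gives Δ = (0.5510, -0.0051).
Then the next iterate is (x₁, x₂)₁ = (-0.9490, -1.0051).

(-0.9490, -1.0051)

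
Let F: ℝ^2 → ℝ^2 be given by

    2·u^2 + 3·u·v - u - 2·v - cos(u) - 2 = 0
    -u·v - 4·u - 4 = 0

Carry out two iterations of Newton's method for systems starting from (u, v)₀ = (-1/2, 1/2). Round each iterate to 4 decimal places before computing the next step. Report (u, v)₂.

(-0.9825, 0.0741)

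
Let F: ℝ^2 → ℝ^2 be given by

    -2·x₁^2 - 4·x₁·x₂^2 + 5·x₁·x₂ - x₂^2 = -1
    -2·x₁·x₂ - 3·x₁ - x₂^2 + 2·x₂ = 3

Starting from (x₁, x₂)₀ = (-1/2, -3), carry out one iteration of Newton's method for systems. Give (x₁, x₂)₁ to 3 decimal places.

(-0.531, -0.823)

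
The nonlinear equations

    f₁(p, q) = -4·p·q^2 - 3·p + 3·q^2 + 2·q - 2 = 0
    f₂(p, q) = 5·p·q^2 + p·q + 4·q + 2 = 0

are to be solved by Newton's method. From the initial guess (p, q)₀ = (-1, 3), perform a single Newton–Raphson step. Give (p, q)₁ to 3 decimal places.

(-1.372, 1.079)

At (-1, 3): F = (70.000, -34.000).
Jacobian J = [[-4·q^2 - 3, -8·p·q + 6·q + 2], [5·q^2 + q, 10·p·q + p + 4]].
At the point, J = [[-39.000, 44.000], [48.000, -27.000]] (det J = -1059.000).
Solving J·Δ = −F gives Δ = (-0.372, -1.921).
Then the next iterate is (p, q)₁ = (-1.372, 1.079).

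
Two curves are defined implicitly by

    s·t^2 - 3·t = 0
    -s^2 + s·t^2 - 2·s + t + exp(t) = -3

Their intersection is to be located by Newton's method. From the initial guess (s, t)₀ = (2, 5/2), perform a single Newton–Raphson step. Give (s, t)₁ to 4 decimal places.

At (2, 5/2): F = (5.0000, 22.182494).
Jacobian J = [[t^2, 2·s·t - 3], [-2·s + t^2 - 2, 2·s·t + exp(t) + 1]].
At the point, J = [[6.2500, 7.0000], [0.2500, 23.182494]] (det J = 143.140587).
Solving J·Δ = −F gives Δ = (0.2750, -0.9598).
Then the next iterate is (s, t)₁ = (2.2750, 1.5402).

(2.2750, 1.5402)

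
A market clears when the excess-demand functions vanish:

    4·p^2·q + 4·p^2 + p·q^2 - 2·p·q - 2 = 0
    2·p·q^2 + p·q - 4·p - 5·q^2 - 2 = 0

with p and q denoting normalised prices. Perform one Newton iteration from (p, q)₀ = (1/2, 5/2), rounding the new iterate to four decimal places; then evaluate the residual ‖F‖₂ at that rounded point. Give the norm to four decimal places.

At (1/2, 5/2): F = (2.1250, -27.7500).
Jacobian J = [[8·p·q + 8·p + q^2 - 2·q, 4·p^2 + 2·p·q - 2·p], [2·q^2 + q - 4, 4·p·q + p - 10·q]].
At the point, J = [[15.2500, 2.5000], [11.0000, -19.5000]] (det J = -324.8750).
Solving J·Δ = −F gives Δ = (0.0860, -1.3746).
Then the next iterate is (p, q)₁ = (0.5860, 1.1254).
Re-evaluating at (0.5860, 1.1254): F = (0.342630, -8.532774), so ‖F‖₂ = 8.5397.

8.5397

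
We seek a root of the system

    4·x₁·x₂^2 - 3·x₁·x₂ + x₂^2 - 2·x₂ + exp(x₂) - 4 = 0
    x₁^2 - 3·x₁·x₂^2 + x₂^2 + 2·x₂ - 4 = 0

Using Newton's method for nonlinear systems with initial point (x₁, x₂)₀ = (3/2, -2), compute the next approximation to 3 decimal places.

At (3/2, -2): F = (37.13534, -19.750).
Jacobian J = [[4·x₂^2 - 3·x₂, 8·x₁·x₂ - 3·x₁ + 2·x₂ + exp(x₂) - 2], [2·x₁ - 3·x₂^2, -6·x₁·x₂ + 2·x₂ + 2]].
At the point, J = [[22.000, -34.36466], [-9.000, 16.000]] (det J = 42.71802).
Solving J·Δ = −F gives Δ = (1.979, 2.348).
Then the next iterate is (x₁, x₂)₁ = (3.479, 0.348).

(3.479, 0.348)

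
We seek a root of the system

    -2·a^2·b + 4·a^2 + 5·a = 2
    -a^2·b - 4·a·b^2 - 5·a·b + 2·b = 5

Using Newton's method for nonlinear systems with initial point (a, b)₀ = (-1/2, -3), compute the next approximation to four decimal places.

(-1.0841, -1.1589)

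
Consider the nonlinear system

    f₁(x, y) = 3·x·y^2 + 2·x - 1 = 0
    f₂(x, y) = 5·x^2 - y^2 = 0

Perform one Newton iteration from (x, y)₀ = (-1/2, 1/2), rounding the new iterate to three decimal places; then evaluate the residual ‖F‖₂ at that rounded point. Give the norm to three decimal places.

1.302

At (-1/2, 1/2): F = (-2.375, 1.000).
Jacobian J = [[3·y^2 + 2, 6·x·y], [10·x, -2·y]].
At the point, J = [[2.750, -1.500], [-5.000, -1.000]] (det J = -10.250).
Solving J·Δ = −F gives Δ = (0.378, -0.890).
Then the next iterate is (x, y)₁ = (-0.122, -0.390).
Re-evaluating at (-0.122, -0.390): F = (-1.29967, -0.07768), so ‖F‖₂ = 1.302.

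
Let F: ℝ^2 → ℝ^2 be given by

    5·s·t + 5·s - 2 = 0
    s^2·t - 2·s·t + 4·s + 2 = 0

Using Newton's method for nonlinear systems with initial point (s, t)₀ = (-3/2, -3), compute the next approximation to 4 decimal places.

At (-3/2, -3): F = (13.0000, -19.7500).
Jacobian J = [[5·t + 5, 5·s], [2·s·t - 2·t + 4, s^2 - 2·s]].
At the point, J = [[-10.0000, -7.5000], [19.0000, 5.2500]] (det J = 90.0000).
Solving J·Δ = −F gives Δ = (0.8875, 0.5500).
Then the next iterate is (s, t)₁ = (-0.6125, -2.4500).

(-0.6125, -2.4500)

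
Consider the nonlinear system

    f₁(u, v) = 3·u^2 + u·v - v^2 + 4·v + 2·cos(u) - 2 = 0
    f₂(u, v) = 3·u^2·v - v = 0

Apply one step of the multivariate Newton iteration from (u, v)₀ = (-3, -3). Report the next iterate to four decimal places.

At (-3, -3): F = (11.020015, -78.0000).
Jacobian J = [[6·u + v - 2·sin(u), u - 2·v + 4], [6·u·v, 3·u^2 - 1]].
At the point, J = [[-20.717760, 7.0000], [54.0000, 26.0000]] (det J = -916.661760).
Solving J·Δ = −F gives Δ = (0.9082, 1.1137).
Then the next iterate is (u, v)₁ = (-2.0918, -1.8863).

(-2.0918, -1.8863)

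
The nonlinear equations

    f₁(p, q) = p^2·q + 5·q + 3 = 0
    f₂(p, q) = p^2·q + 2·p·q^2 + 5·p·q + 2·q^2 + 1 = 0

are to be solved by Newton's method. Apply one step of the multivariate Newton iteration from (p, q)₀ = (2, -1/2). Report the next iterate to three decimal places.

(0.575, -0.650)

At (2, -1/2): F = (-1.500, -4.500).
Jacobian J = [[2·p·q, p^2 + 5], [2·p·q + 2·q^2 + 5·q, p^2 + 4·p·q + 5·p + 4·q]].
At the point, J = [[-2.000, 9.000], [-4.000, 8.000]] (det J = 20.000).
Solving J·Δ = −F gives Δ = (-1.425, -0.150).
Then the next iterate is (p, q)₁ = (0.575, -0.650).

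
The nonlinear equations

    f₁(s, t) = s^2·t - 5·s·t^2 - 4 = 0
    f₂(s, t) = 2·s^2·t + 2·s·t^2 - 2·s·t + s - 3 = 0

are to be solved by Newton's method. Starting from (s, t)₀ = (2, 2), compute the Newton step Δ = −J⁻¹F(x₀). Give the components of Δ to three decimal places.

(-0.209, -0.930)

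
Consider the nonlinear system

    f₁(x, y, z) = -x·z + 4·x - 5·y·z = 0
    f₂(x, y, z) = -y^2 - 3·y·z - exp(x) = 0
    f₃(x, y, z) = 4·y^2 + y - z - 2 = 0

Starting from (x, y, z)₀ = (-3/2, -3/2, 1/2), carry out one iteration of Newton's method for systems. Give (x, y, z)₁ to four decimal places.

(-0.5920, -1.0401, 0.4413)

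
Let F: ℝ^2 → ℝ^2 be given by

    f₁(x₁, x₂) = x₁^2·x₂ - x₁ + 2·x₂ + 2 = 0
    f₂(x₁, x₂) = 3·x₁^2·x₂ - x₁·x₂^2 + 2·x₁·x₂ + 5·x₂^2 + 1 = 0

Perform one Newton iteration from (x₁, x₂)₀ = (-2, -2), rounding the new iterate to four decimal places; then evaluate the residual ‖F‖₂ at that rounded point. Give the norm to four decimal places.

3.6895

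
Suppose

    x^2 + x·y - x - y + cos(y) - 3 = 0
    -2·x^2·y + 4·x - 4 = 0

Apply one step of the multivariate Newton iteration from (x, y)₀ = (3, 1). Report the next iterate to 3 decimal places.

At (3, 1): F = (5.54030, -10.000).
Jacobian J = [[2·x + y - 1, x - sin(y) - 1], [-4·x·y + 4, -2·x^2]].
At the point, J = [[6.000, 1.15853], [-8.000, -18.000]] (det J = -98.73177).
Solving J·Δ = −F gives Δ = (-0.893, -0.159).
Then the next iterate is (x, y)₁ = (2.107, 0.841).

(2.107, 0.841)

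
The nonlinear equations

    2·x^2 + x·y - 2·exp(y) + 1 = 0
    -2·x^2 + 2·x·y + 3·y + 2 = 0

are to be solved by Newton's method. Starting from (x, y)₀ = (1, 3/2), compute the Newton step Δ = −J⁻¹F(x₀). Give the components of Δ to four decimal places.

(-1.9148, -1.8830)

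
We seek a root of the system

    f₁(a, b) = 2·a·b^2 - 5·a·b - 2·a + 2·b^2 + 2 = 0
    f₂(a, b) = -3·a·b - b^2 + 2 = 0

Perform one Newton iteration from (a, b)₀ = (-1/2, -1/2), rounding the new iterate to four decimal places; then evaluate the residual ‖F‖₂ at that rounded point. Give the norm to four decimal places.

982.4052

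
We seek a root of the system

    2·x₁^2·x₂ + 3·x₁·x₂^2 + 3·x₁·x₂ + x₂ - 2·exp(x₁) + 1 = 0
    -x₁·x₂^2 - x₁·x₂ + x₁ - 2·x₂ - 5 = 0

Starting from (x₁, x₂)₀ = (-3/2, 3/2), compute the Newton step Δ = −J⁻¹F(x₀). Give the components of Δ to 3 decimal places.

At (-3/2, 3/2): F = (-8.07126, -3.875).
Jacobian J = [[4·x₁·x₂ + 3·x₂^2 + 3·x₂ - 2·exp(x₁), 2·x₁^2 + 6·x₁·x₂ + 3·x₁ + 1], [-x₂^2 - x₂ + 1, -2·x₁·x₂ - x₁ - 2]].
At the point, J = [[1.80374, -12.500], [-2.750, 4.000]] (det J = -27.16004).
Solving J·Δ = −F gives Δ = (-2.972, -1.075).

(-2.972, -1.075)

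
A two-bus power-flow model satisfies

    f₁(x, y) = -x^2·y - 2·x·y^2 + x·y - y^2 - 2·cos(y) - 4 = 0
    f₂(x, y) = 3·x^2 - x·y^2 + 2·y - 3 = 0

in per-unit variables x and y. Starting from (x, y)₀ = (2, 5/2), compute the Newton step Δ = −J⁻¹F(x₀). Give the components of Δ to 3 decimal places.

(-1.128, -0.623)

At (2, 5/2): F = (-38.64771, 1.500).
Jacobian J = [[-2·x·y - 2·y^2 + y, -x^2 - 4·x·y + x - 2·y + 2·sin(y)], [6·x - y^2, -2·x·y + 2]].
At the point, J = [[-20.000, -25.80306], [5.750, -8.000]] (det J = 308.36757).
Solving J·Δ = −F gives Δ = (-1.128, -0.623).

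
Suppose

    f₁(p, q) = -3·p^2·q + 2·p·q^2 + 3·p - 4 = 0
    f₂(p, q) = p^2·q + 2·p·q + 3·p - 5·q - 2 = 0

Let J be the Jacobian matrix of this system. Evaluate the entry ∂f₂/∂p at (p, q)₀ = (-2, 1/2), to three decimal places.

2.000

∂f₂/∂p = 2·p·q + 2·q + 3.
At (-2, 1/2) this is 2.000.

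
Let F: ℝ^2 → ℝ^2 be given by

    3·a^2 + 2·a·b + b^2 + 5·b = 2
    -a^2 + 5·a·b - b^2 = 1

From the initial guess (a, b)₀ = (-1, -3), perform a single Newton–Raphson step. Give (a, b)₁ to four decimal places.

(-0.7451, -3.6863)

At (-1, -3): F = (1.0000, 4.0000).
Jacobian J = [[6·a + 2·b, 2·a + 2·b + 5], [-2·a + 5·b, 5·a - 2·b]].
At the point, J = [[-12.0000, -3.0000], [-13.0000, 1.0000]] (det J = -51.0000).
Solving J·Δ = −F gives Δ = (0.2549, -0.6863).
Then the next iterate is (a, b)₁ = (-0.7451, -3.6863).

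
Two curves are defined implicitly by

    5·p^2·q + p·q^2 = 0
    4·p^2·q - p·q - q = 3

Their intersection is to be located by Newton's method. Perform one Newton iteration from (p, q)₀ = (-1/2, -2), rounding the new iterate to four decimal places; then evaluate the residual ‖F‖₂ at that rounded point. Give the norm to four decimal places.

0.9800

At (-1/2, -2): F = (-4.5000, -4.0000).
Jacobian J = [[10·p·q + q^2, 5·p^2 + 2·p·q], [8·p·q - q, 4·p^2 - p - 1]].
At the point, J = [[14.0000, 3.2500], [10.0000, 0.5000]] (det J = -25.5000).
Solving J·Δ = −F gives Δ = (0.4216, -0.4314).
Then the next iterate is (p, q)₁ = (-0.0784, -2.4314).
Re-evaluating at (-0.0784, -2.4314): F = (-0.538201, -0.819001), so ‖F‖₂ = 0.9800.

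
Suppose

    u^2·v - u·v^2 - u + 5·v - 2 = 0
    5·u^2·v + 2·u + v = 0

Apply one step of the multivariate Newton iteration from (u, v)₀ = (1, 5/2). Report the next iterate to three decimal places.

At (1, 5/2): F = (5.750, 17.000).
Jacobian J = [[2·u·v - v^2 - 1, u^2 - 2·u·v + 5], [10·u·v + 2, 5·u^2 + 1]].
At the point, J = [[-2.250, 1.000], [27.000, 6.000]] (det J = -40.500).
Solving J·Δ = −F gives Δ = (0.432, -4.778).
Then the next iterate is (u, v)₁ = (1.432, -2.278).

(1.432, -2.278)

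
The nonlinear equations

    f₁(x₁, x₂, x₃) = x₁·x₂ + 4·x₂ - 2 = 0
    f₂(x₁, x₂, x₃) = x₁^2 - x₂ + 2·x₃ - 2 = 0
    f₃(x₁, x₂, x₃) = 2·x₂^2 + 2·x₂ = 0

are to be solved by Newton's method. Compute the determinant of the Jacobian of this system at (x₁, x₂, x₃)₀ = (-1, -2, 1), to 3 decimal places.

J = [[x₂, x₁ + 4, 0], [2·x₁, -1, 2], [0, 4·x₂ + 2, 0]].
At the point, J = [[-2.000, 3.000, 0.000], [-2.000, -1.000, 2.000], [0.000, -6.000, 0.000]].
det J = -24.000.

-24.000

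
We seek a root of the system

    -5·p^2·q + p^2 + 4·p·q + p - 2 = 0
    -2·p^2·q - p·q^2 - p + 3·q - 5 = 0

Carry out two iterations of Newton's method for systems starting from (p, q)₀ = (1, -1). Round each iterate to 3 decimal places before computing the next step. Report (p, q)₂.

(2.710, -5.844)

At (1, -1): F = (1.000, -8.000).
Jacobian J = [[-10·p·q + 2·p + 4·q + 1, -5·p^2 + 4·p], [-4·p·q - q^2 - 1, -2·p^2 - 2·p·q + 3]].
At the point, J = [[9.000, -1.000], [2.000, 3.000]] (det J = 29.000).
Solving J·Δ = −F gives Δ = (0.172, 2.552).
Then the next iterate is (p, q)₁ = (1.172, 1.552).
Round to (1.172, 1.552) and repeat: F = (-2.83765, -8.60261), J = [[-8.63744, -2.17992], [-10.68448, -3.38506]].
Δ = (1.538, -7.396), so (p, q)₂ = (2.710, -5.844).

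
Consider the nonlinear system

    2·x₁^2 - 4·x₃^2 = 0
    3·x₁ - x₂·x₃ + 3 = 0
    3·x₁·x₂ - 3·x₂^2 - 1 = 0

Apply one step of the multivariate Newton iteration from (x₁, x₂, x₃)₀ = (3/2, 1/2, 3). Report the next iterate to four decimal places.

At (3/2, 1/2, 3): F = (-31.5000, 6.0000, 0.5000).
Jacobian J = [[4·x₁, 0, -8·x₃], [3, -x₃, -x₂], [3·x₂, 3·x₁ - 6·x₂, 0]].
At the point, J = [[6.0000, 0.0000, -24.0000], [3.0000, -3.0000, -0.5000], [1.5000, 1.5000, 0.0000]] (det J = -211.5000).
Solving J·Δ = −F gives Δ = (-1.3032, 0.9699, -1.6383).
Then the next iterate is (x₁, x₂, x₃)₁ = (0.1968, 1.4699, 1.3617).

(0.1968, 1.4699, 1.3617)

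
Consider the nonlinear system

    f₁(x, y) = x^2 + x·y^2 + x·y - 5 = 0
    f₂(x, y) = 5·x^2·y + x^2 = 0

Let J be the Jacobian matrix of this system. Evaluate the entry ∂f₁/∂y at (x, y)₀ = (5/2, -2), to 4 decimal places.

-7.5000

∂f₁/∂y = 2·x·y + x.
At (5/2, -2) this is -7.5000.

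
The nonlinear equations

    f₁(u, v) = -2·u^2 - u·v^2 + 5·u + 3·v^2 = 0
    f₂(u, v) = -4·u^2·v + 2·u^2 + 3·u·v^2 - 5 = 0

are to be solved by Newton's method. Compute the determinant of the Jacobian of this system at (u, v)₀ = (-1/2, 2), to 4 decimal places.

-273.0000

J = [[-4·u - v^2 + 5, -2·u·v + 6·v], [-8·u·v + 4·u + 3·v^2, -4·u^2 + 6·u·v]].
At the point, J = [[3.0000, 14.0000], [18.0000, -7.0000]].
det J = -273.0000.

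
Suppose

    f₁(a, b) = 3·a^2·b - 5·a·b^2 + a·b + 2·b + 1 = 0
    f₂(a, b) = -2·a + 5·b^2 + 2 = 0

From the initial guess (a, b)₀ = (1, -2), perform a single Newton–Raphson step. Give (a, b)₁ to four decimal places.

At (1, -2): F = (-31.0000, 20.0000).
Jacobian J = [[6·a·b - 5·b^2 + b, 3·a^2 - 10·a·b + a + 2], [-2, 10·b]].
At the point, J = [[-34.0000, 26.0000], [-2.0000, -20.0000]] (det J = 732.0000).
Solving J·Δ = −F gives Δ = (-0.1366, 1.0137).
Then the next iterate is (a, b)₁ = (0.8634, -0.9863).

(0.8634, -0.9863)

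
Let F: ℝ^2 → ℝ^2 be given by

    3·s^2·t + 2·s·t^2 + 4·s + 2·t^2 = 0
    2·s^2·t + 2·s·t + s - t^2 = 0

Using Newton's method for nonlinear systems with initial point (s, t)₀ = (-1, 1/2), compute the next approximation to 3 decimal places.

(3.167, -0.750)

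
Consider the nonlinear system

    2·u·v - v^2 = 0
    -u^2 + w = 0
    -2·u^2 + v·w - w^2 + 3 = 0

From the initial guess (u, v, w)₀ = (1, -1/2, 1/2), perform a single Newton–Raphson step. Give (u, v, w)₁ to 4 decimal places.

At (1, -1/2, 1/2): F = (-1.2500, -0.5000, 0.5000).
Jacobian J = [[2·v, 2·u - 2·v, 0], [-2·u, 0, 1], [-4·u, w, v - 2·w]].
At the point, J = [[-1.0000, 3.0000, 0.0000], [-2.0000, 0.0000, 1.0000], [-4.0000, 0.5000, -1.5000]] (det J = -20.5000).
Solving J·Δ = −F gives Δ = (-0.0061, 0.4146, 0.4878).
Then the next iterate is (u, v, w)₁ = (0.9939, -0.0854, 0.9878).

(0.9939, -0.0854, 0.9878)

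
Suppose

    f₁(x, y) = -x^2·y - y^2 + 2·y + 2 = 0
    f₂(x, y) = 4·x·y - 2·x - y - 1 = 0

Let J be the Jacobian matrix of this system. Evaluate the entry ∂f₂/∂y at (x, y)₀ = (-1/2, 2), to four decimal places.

-3.0000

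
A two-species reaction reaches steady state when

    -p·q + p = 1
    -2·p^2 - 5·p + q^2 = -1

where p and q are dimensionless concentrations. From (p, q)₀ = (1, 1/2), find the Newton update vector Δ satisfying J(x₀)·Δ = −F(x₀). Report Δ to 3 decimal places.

(-0.735, -0.868)

At (1, 1/2): F = (-0.500, -5.750).
Jacobian J = [[-q + 1, -p], [-4·p - 5, 2·q]].
At the point, J = [[0.500, -1.000], [-9.000, 1.000]] (det J = -8.500).
Solving J·Δ = −F gives Δ = (-0.735, -0.868).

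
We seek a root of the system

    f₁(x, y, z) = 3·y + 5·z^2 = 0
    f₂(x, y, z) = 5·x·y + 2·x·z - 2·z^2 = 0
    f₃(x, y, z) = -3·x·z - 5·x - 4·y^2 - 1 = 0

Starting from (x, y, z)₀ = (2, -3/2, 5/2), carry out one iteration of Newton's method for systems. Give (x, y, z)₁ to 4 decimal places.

At (2, -3/2, 5/2): F = (26.7500, -17.5000, -35.0000).
Jacobian J = [[0, 3, 10·z], [5·y + 2·z, 5·x, 2·x - 4·z], [-3·z - 5, -8·y, -3·x]].
At the point, J = [[0.0000, 3.0000, 25.0000], [-2.5000, 10.0000, -6.0000], [-12.5000, 12.0000, -6.0000]] (det J = 2555.0000).
Solving J·Δ = −F gives Δ = (-1.6188, 0.6561, -1.1487).
Then the next iterate is (x, y, z)₁ = (0.3812, -0.8439, 1.3513).

(0.3812, -0.8439, 1.3513)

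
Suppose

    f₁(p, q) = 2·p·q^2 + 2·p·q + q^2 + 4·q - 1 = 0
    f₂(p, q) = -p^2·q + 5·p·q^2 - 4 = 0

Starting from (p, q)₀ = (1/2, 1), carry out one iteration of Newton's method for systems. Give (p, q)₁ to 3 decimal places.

(3.103, -0.824)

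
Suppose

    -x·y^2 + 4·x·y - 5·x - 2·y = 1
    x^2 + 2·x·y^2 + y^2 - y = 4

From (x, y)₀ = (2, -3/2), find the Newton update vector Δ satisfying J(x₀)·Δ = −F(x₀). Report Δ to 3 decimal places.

(-2.173, -0.357)

At (2, -3/2): F = (-24.500, 12.750).
Jacobian J = [[-y^2 + 4·y - 5, -2·x·y + 4·x - 2], [2·x + 2·y^2, 4·x·y + 2·y - 1]].
At the point, J = [[-13.250, 12.000], [8.500, -16.000]] (det J = 110.000).
Solving J·Δ = −F gives Δ = (-2.173, -0.357).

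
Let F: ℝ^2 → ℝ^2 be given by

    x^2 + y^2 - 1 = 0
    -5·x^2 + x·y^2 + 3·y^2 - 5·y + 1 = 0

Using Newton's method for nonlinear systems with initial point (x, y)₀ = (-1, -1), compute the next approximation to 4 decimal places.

At (-1, -1): F = (1.0000, 3.0000).
Jacobian J = [[2·x, 2·y], [-10·x + y^2, 2·x·y + 6·y - 5]].
At the point, J = [[-2.0000, -2.0000], [11.0000, -9.0000]] (det J = 40.0000).
Solving J·Δ = −F gives Δ = (0.0750, 0.4250).
Then the next iterate is (x, y)₁ = (-0.9250, -0.5750).

(-0.9250, -0.5750)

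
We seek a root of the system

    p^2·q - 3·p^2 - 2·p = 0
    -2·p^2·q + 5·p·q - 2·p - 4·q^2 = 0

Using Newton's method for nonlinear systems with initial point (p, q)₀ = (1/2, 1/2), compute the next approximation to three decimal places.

(0.116, 0.096)

At (1/2, 1/2): F = (-1.625, -1.000).
Jacobian J = [[2·p·q - 6·p - 2, p^2], [-4·p·q + 5·q - 2, -2·p^2 + 5·p - 8·q]].
At the point, J = [[-4.500, 0.250], [-0.500, -2.000]] (det J = 9.125).
Solving J·Δ = −F gives Δ = (-0.384, -0.404).
Then the next iterate is (p, q)₁ = (0.116, 0.096).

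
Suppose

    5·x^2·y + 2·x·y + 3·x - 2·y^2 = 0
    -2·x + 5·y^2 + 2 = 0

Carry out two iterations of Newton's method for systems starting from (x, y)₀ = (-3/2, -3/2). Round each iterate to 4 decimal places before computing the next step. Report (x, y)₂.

(-1.5986, 0.9144)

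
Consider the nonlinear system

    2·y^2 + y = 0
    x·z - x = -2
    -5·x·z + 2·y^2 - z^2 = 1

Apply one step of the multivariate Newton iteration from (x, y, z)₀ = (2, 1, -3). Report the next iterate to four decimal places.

(0.9143, 0.4000, -2.1714)

At (2, 1, -3): F = (3.0000, -6.0000, 22.0000).
Jacobian J = [[0, 4·y + 1, 0], [z - 1, 0, x], [-5·z, 4·y, -5·x - 2·z]].
At the point, J = [[0.0000, 5.0000, 0.0000], [-4.0000, 0.0000, 2.0000], [15.0000, 4.0000, -4.0000]] (det J = 70.0000).
Solving J·Δ = −F gives Δ = (-1.0857, -0.6000, 0.8286).
Then the next iterate is (x, y, z)₁ = (0.9143, 0.4000, -2.1714).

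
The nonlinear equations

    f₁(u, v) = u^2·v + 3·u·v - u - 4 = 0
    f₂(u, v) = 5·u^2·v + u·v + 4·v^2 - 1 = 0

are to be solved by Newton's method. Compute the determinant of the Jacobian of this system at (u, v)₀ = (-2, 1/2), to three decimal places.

J = [[2·u·v + 3·v - 1, u^2 + 3·u], [10·u·v + v, 5·u^2 + u + 8·v]].
At the point, J = [[-1.500, -2.000], [-9.500, 22.000]].
det J = -52.000.

-52.000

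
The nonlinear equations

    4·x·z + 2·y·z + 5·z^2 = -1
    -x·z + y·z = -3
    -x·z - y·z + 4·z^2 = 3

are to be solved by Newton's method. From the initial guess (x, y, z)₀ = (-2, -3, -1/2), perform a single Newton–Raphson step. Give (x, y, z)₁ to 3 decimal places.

At (-2, -3, -1/2): F = (9.250, 3.500, -4.500).
Jacobian J = [[4·z, 2·z, 4·x + 2·y + 10·z], [-z, z, -x + y], [-z, -z, -x - y + 8·z]].
At the point, J = [[-2.000, -1.000, -19.000], [0.500, -0.500, -1.000], [0.500, 0.500, 1.000]] (det J = -8.500).
Solving J·Δ = −F gives Δ = (1.000, 8.088, -0.044).
Then the next iterate is (x, y, z)₁ = (-1.000, 5.088, -0.544).

(-1.000, 5.088, -0.544)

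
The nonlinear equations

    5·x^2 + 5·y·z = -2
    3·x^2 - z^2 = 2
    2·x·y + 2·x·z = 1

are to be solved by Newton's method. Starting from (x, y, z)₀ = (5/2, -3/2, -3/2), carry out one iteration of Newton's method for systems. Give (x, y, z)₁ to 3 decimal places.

(1.219, -1.410, 0.073)

At (5/2, -3/2, -3/2): F = (44.500, 14.500, -16.000).
Jacobian J = [[10·x, 5·z, 5·y], [6·x, 0, -2·z], [2·y + 2·z, 2·x, 2·x]].
At the point, J = [[25.000, -7.500, -7.500], [15.000, 0.000, 3.000], [-6.000, 5.000, 5.000]] (det J = -240.000).
Solving J·Δ = −F gives Δ = (-1.281, 0.090, 1.573).
Then the next iterate is (x, y, z)₁ = (1.219, -1.410, 0.073).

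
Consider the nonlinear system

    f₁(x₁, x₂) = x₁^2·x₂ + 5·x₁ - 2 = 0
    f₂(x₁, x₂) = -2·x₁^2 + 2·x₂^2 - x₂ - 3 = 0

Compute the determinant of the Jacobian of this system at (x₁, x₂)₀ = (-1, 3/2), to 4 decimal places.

6.0000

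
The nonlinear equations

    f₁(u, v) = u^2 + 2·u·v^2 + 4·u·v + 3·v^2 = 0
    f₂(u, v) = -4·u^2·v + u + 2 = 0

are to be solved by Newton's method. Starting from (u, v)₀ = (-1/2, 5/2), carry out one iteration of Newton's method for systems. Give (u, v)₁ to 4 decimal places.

At (-1/2, 5/2): F = (7.7500, -1.0000).
Jacobian J = [[2·u + 2·v^2 + 4·v, 4·u·v + 4·u + 6·v], [-8·u·v + 1, -4·u^2]].
At the point, J = [[21.5000, 8.0000], [11.0000, -1.0000]] (det J = -109.5000).
Solving J·Δ = −F gives Δ = (0.0023, -0.9749).
Then the next iterate is (u, v)₁ = (-0.4977, 1.5251).

(-0.4977, 1.5251)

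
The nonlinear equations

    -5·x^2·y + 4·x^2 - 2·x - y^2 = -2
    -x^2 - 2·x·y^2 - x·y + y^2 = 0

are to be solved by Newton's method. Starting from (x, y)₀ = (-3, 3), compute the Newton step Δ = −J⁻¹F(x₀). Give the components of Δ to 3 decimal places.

At (-3, 3): F = (-100.000, 63.000).
Jacobian J = [[-10·x·y + 8·x - 2, -5·x^2 - 2·y], [-2·x - 2·y^2 - y, -4·x·y - x + 2·y]].
At the point, J = [[64.000, -51.000], [-15.000, 45.000]] (det J = 2115.000).
Solving J·Δ = −F gives Δ = (0.609, -1.197).

(0.609, -1.197)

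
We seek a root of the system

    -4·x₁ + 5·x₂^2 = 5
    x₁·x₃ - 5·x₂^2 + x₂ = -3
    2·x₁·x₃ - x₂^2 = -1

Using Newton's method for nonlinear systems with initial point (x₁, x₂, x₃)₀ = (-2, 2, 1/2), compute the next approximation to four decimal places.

(-0.2206, 1.2059, 0.4890)

At (-2, 2, 1/2): F = (23.0000, -16.0000, -5.0000).
Jacobian J = [[-4, 10·x₂, 0], [x₃, -10·x₂ + 1, x₁], [2·x₃, -2·x₂, 2·x₁]].
At the point, J = [[-4.0000, 20.0000, 0.0000], [0.5000, -19.0000, -2.0000], [1.0000, -4.0000, -4.0000]] (det J = -272.0000).
Solving J·Δ = −F gives Δ = (1.7794, -0.7941, -0.0110).
Then the next iterate is (x₁, x₂, x₃)₁ = (-0.2206, 1.2059, 0.4890).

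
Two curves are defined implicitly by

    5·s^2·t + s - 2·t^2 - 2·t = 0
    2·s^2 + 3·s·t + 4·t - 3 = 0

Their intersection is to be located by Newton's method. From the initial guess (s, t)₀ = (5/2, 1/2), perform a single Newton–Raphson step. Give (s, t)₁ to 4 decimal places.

At (5/2, 1/2): F = (16.6250, 15.2500).
Jacobian J = [[10·s·t + 1, 5·s^2 - 4·t - 2], [4·s + 3·t, 3·s + 4]].
At the point, J = [[13.5000, 27.2500], [11.5000, 11.5000]] (det J = -158.1250).
Solving J·Δ = −F gives Δ = (-1.4190, 0.0929).
Then the next iterate is (s, t)₁ = (1.0810, 0.5929).

(1.0810, 0.5929)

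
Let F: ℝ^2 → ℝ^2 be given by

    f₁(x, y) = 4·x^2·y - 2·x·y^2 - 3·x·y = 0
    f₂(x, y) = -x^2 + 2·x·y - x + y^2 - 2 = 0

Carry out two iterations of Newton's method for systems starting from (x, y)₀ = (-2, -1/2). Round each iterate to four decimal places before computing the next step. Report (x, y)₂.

At (-2, -1/2): F = (-10.0000, -1.7500).
Jacobian J = [[8·x·y - 2·y^2 - 3·y, 4·x^2 - 4·x·y - 3·x], [-2·x + 2·y - 1, 2·x + 2·y]].
At the point, J = [[9.0000, 18.0000], [2.0000, -5.0000]] (det J = -81.0000).
Solving J·Δ = −F gives Δ = (1.0062, 0.0525).
Then the next iterate is (x, y)₁ = (-0.9938, -0.4475).
Round to (-0.9938, -0.4475) and repeat: F = (-2.704020, -0.904131), J = [[4.499792, 5.153052], [0.0926, -2.8826]].
Δ = (0.9260, -0.2839), so (x, y)₂ = (-0.0678, -0.7314).

(-0.0678, -0.7314)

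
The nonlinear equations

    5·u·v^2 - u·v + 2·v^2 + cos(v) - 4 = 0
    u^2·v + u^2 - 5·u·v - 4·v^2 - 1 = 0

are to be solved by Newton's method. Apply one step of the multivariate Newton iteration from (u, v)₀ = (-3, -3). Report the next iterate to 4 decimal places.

(-19.1374, 8.1606)

At (-3, -3): F = (-130.989992, -100.0000).
Jacobian J = [[5·v^2 - v, 10·u·v - u + 4·v - sin(v)], [2·u·v + 2·u - 5·v, u^2 - 5·u - 8·v]].
At the point, J = [[48.0000, 81.141120], [27.0000, 48.0000]] (det J = 113.189760).
Solving J·Δ = −F gives Δ = (-16.1374, 11.1606).
Then the next iterate is (u, v)₁ = (-19.1374, 8.1606).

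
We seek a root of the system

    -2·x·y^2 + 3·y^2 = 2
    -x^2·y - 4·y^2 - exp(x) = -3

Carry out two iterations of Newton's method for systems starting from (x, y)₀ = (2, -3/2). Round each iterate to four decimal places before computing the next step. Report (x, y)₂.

(-2.7200, -5.1004)

At (2, -3/2): F = (-4.2500, -7.389056).
Jacobian J = [[-2·y^2, -4·x·y + 6·y], [-2·x·y - exp(x), -x^2 - 8·y]].
At the point, J = [[-4.5000, 3.0000], [-1.389056, 8.0000]] (det J = -31.832832).
Solving J·Δ = −F gives Δ = (-0.3717, 0.8591).
Then the next iterate is (x, y)₁ = (1.6283, -0.6409).
Round to (1.6283, -0.6409) and repeat: F = (-2.105399, -2.038960), J = [[-0.821506, 0.328910], [-3.008051, 2.475839]].
Δ = (-4.3483, -4.4595), so (x, y)₂ = (-2.7200, -5.1004).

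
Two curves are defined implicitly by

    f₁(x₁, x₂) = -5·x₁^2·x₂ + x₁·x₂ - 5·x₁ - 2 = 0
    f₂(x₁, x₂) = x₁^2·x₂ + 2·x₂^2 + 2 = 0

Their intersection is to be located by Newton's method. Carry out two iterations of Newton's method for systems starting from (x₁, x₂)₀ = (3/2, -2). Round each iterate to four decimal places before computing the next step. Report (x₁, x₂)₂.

At (3/2, -2): F = (10.0000, 5.5000).
Jacobian J = [[-10·x₁·x₂ + x₂ - 5, -5·x₁^2 + x₁], [2·x₁·x₂, x₁^2 + 4·x₂]].
At the point, J = [[23.0000, -9.7500], [-6.0000, -5.7500]] (det J = -190.7500).
Solving J·Δ = −F gives Δ = (-0.0203, 0.9777).
Then the next iterate is (x₁, x₂)₁ = (1.4797, -1.0223).
Round to (1.4797, -1.0223) and repeat: F = (0.280494, 1.851856), J = [[9.104673, -9.467860], [-3.025395, -1.899688]].
Δ = (0.3701, 0.3855), so (x₁, x₂)₂ = (1.8498, -0.6368).

(1.8498, -0.6368)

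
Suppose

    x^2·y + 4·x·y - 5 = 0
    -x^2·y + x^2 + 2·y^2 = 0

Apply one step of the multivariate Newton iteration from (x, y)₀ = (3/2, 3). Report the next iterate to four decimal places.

At (3/2, 3): F = (19.7500, 13.5000).
Jacobian J = [[2·x·y + 4·y, x^2 + 4·x], [-2·x·y + 2·x, -x^2 + 4·y]].
At the point, J = [[21.0000, 8.2500], [-6.0000, 9.7500]] (det J = 254.2500).
Solving J·Δ = −F gives Δ = (-0.3193, -1.5811).
Then the next iterate is (x, y)₁ = (1.1807, 1.4189).

(1.1807, 1.4189)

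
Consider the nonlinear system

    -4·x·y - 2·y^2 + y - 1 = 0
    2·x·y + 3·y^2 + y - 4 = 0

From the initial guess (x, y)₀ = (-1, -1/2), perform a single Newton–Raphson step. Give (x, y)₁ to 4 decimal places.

At (-1, -1/2): F = (-4.0000, -2.7500).
Jacobian J = [[-4·y, -4·x - 4·y + 1], [2·y, 2·x + 6·y + 1]].
At the point, J = [[2.0000, 7.0000], [-1.0000, -4.0000]] (det J = -1.0000).
Solving J·Δ = −F gives Δ = (35.2500, -9.5000).
Then the next iterate is (x, y)₁ = (34.2500, -10.0000).

(34.2500, -10.0000)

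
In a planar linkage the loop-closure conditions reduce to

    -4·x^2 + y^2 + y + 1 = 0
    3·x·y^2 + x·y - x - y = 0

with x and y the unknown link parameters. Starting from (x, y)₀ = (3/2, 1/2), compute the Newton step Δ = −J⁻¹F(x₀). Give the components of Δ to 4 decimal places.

(-0.5950, 0.0548)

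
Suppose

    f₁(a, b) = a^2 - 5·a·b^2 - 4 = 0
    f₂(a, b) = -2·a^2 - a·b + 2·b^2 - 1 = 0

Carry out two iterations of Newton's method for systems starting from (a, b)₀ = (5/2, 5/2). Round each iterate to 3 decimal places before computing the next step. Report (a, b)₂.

At (5/2, 5/2): F = (-75.875, -7.250).
Jacobian J = [[2·a - 5·b^2, -10·a·b], [-4·a - b, -a + 4·b]].
At the point, J = [[-26.250, -62.500], [-12.500, 7.500]] (det J = -978.125).
Solving J·Δ = −F gives Δ = (-1.045, -0.775).
Then the next iterate is (a, b)₁ = (1.455, 1.725).
Round to (1.455, 1.725) and repeat: F = (-23.53065, -1.79268), J = [[-11.96813, -25.09875], [-7.545, 5.445]].
Δ = (-0.680, -0.613), so (a, b)₂ = (0.775, 1.112).

(0.775, 1.112)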